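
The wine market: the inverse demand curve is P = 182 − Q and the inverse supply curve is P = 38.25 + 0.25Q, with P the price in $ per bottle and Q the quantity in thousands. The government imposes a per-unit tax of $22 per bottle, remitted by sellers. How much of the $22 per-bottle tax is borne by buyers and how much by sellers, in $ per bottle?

Buyers bear $17.6 per bottle; sellers bear $4.4 per bottle.

Inverting to Q(P) form: Qd = 182 − P; Qs = 4P − 153.
Without the tax, 182 − P = 4P − 153 gives 5P = 335, so P* = $67 and Q* = 115.
With the tax collected from sellers, supply shifts: Qs = 4(P − 22) − 153.
New equilibrium: buyers pay $84.6, sellers receive $62.6, Q = 97.4. (Wedge: Pb − Ps = 22.)
Burden on buyers: $17.6; on sellers: $4.4. (They sum to $22.)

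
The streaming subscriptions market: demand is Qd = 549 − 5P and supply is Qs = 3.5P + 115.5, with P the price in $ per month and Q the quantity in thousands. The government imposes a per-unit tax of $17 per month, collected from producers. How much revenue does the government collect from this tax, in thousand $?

Tax revenue = $4403 thousand.

Before the tax: set 549 − 5P = 3.5P + 115.5 → P* = $51, Q* = 294.
With the tax collected from producers, supply shifts: Qs = 3.5(P − 17) + 115.5.
Solving gives Q = 259 with consumers paying $58 and producers receiving $41 (the $17 wedge).
Revenue = t · Q = 17 · 259 = $4403.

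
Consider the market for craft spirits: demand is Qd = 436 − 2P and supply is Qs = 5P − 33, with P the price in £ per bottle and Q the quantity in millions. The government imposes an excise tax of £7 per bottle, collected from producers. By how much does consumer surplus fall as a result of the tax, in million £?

Without the tax, 436 − 2P = 5P − 33 gives 7P = 469, so P* = £67 and Q* = 302.
With the tax collected from producers, supply shifts: Qs = 5(P − 7) − 33.
Solving gives Q = 292 with consumers paying £72 and producers receiving £65 (the £7 wedge).
ΔCS is the trapezoid between Q = 292 and Q = 302 of height £5: ½ · (302 + 292) · 5 = £1485.

Consumer surplus falls by £1485 million.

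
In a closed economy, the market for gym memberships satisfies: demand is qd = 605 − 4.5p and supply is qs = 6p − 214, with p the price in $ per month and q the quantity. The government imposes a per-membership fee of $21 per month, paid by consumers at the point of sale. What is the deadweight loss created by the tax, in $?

Without the tax, 605 − 4.5p = 6p − 214 gives 10.5p = 819, so p* = $78 and q* = 254.
With the tax collected from consumers, demand (in seller-price terms) shifts: qd = 605 − 4.5(p + 21).
Solving gives q = 200 with consumers paying $90 and sellers receiving $69 (the $21 wedge).
Quantity falls by |ΔQ| = |254 − 200| = 54.
DWL = ½ · t · |ΔQ| = ½ · 21 · 54 = $567.

Deadweight loss = $567.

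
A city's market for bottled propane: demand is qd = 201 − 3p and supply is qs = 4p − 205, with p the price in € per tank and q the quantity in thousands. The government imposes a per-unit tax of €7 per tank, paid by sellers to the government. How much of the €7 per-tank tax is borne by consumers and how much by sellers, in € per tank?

Before the tax: set 201 − 3p = 4p − 205 → p* = €58, q* = 27.
With the tax collected from sellers, supply shifts: qs = 4(p − 7) − 205.
Solving gives q = 15 with consumers paying €62 and sellers receiving €55 (the €7 wedge).
Burden on consumers: €4; on sellers: €3. (They sum to €7.)
The less price-elastic side of the market bears the larger share of a per-unit tax.

Consumers bear €4 per tank; sellers bear €3 per tank.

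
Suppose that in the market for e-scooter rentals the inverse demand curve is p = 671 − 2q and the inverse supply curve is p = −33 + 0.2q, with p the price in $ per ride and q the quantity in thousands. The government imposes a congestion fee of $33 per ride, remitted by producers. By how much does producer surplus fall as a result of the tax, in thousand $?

Producer surplus falls by $937.5 thousand.

Inverting to q(p) form: qd = 335.5 − 0.5p; qs = 5p + 165.
Before the tax: set 335.5 − 0.5p = 5p + 165 → p* = $31, q* = 320.
With the tax collected from producers, supply shifts: qs = 5(p − 33) + 165.
New equilibrium: consumers pay $61, producers receive $28, q = 305. (Wedge: pb − ps = 33.)
ΔPS is the trapezoid between Q = 305 and Q = 320 of height $3: ½ · (320 + 305) · 3 = $937.5.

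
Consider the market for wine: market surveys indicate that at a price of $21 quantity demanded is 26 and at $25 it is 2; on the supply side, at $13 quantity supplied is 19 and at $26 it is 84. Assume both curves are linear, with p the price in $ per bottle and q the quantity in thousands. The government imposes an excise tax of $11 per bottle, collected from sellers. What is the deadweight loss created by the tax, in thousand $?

Demand slope: (2 − 26)/(25 − 21) = -6, so qd = 152 − 6p.
Supply slope: (84 − 19)/(26 − 13) = 5, so qs = 5p − 46.
Before the tax: set 152 − 6p = 5p − 46 → p* = $18, q* = 44.
With the tax collected from sellers, supply shifts: qs = 5(p − 11) − 46.
Solving gives q = 14 with consumers paying $23 and sellers receiving $12 (the $11 wedge).
Quantity falls by |ΔQ| = |44 − 14| = 30.
DWL = ½ · t · |ΔQ| = ½ · 11 · 30 = $165.

Deadweight loss = $165 thousand.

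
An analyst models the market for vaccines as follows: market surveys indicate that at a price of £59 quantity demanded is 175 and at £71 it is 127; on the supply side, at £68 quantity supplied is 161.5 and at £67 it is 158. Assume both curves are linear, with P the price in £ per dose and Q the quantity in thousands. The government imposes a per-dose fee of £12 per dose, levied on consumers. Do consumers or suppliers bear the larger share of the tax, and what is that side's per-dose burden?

Suppliers bear the larger share: £6.4 per dose.

Demand slope: (127 − 175)/(71 − 59) = -4, so Qd = 411 − 4P.
Supply slope: (158 − 161.5)/(67 − 68) = 3.5, so Qs = 3.5P − 76.5.
Before the tax: set 411 − 4P = 3.5P − 76.5 → P* = £65, Q* = 151.
With the tax collected from consumers, demand (in seller-price terms) shifts: Qd = 411 − 4(P + 12).
New equilibrium: consumers pay £70.6, suppliers receive £58.6, Q = 128.6. (Wedge: Pb − Ps = 12.)
Per-dose burden: consumers £5.6, suppliers £6.4.
Suppliers take the larger share because supply is less price-elastic here (demand slope 4 vs supply slope 3.5).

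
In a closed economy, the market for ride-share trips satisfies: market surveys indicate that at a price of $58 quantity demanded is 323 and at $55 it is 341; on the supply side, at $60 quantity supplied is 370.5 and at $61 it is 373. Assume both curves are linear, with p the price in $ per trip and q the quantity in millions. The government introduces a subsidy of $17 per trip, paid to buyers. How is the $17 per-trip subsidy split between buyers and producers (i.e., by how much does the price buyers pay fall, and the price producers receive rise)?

Buyers gain $5 per trip; producers gain $12 per trip.

Demand slope: (341 − 323)/(55 − 58) = -6, so qd = 671 − 6p.
Supply slope: (373 − 370.5)/(61 − 60) = 2.5, so qs = 2.5p + 220.5.
Without the subsidy, 671 − 6p = 2.5p + 220.5 gives 8.5p = 450.5, so p* = $53 and q* = 353.
With a per-unit subsidy paid to buyers, each effectively pays p − 17, so demand becomes qd = 671 − 6(p − 17).
Solving gives q = 383 with buyers paying $48 and producers receiving $65 (the $17 wedge).
Gain to buyers: $5; to producers: $12. (They sum to $17.)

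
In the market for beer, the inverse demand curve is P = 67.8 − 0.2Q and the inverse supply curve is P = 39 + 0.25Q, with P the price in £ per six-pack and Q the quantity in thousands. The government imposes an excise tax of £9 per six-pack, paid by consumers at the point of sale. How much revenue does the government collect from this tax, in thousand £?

Rewrite in direct form: Qd = 339 − 5P and Qs = 4P − 156.
Without the tax, 339 − 5P = 4P − 156 gives 9P = 495, so P* = £55 and Q* = 64.
With the tax collected from consumers, demand (in seller-price terms) shifts: Qd = 339 − 5(P + 9).
New equilibrium: consumers pay £59, suppliers receive £50, Q = 44. (Wedge: Pb − Ps = 9.)
Revenue = t · Q = 9 · 44 = £396.

Tax revenue = £396 thousand.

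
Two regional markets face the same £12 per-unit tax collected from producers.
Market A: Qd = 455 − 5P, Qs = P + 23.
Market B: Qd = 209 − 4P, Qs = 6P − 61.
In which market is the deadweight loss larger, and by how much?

Market B, by £112.8.

Market A: pre-tax P* = £72, Q* = 95; post-tax Q = 85; deadweight loss = £60.
Market B: pre-tax P* = £27, Q* = 101; post-tax Q = 72.2; deadweight loss = £172.8.
Difference: £60 vs £172.8 → market B is larger by £112.8.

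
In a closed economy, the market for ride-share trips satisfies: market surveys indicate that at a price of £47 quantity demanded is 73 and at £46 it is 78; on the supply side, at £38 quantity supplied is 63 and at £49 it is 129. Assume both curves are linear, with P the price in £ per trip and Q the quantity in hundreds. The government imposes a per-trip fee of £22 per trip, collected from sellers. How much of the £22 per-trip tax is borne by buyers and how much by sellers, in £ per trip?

Buyers bear £12 per trip; sellers bear £10 per trip.

Demand slope: (78 − 73)/(46 − 47) = -5, so Qd = 308 − 5P.
Supply slope: (129 − 63)/(49 − 38) = 6, so Qs = 6P − 165.
Before the tax: set 308 − 5P = 6P − 165 → P* = £43, Q* = 93.
With the tax collected from sellers, supply shifts: Qs = 6(P − 22) − 165.
Solving gives Q = 33 with buyers paying £55 and sellers receiving £33 (the £22 wedge).
Burden on buyers: £12; on sellers: £10. (They sum to £22.)
The less price-elastic side of the market bears the larger share of a per-unit tax.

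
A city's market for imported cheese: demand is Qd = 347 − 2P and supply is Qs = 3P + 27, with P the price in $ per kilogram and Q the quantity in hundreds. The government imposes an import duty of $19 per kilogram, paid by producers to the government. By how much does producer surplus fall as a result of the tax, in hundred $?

Producer surplus falls by $1577.76 hundred.

Before the tax: set 347 − 2P = 3P + 27 → P* = $64, Q* = 219.
With the tax collected from producers, supply shifts: Qs = 3(P − 19) + 27.
Solving gives Q = 196.2 with buyers paying $75.4 and producers receiving $56.4 (the $19 wedge).
ΔPS is the trapezoid between Q = 196.2 and Q = 219 of height $7.6: ½ · (219 + 196.2) · 7.6 = $1577.76.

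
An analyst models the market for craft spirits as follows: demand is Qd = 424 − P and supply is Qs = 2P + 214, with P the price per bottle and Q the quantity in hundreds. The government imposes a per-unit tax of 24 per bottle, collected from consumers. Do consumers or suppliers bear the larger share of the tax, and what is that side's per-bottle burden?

Without the tax, 424 − P = 2P + 214 gives 3P = 210, so P* = 70 and Q* = 354.
With the tax collected from consumers, demand (in seller-price terms) shifts: Qd = 424 − (P + 24).
New equilibrium: consumers pay 86, suppliers receive 62, Q = 338. (Wedge: Pb − Ps = 24.)
Per-bottle burden: consumers 16, suppliers 8.
Consumers take the larger share because demand is less price-elastic here (demand slope 1 vs supply slope 2).
The less price-elastic side of the market bears the larger share of a per-unit tax.

Consumers bear the larger share: 16 per bottle.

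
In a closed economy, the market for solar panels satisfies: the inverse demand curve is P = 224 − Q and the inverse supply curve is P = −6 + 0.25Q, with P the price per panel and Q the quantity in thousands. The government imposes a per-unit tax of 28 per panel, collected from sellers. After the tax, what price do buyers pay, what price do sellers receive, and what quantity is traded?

Buyers pay 62.4; sellers receive 34.4; quantity = 161.6.

Rewrite in direct form: Qd = 224 − P and Qs = 4P + 24.
Before the tax: set 224 − P = 4P + 24 → P* = 40, Q* = 184.
With the tax collected from sellers, supply shifts: Qs = 4(P − 28) + 24.
New equilibrium: buyers pay 62.4, sellers receive 34.4, Q = 161.6. (Wedge: Pb − Ps = 28.)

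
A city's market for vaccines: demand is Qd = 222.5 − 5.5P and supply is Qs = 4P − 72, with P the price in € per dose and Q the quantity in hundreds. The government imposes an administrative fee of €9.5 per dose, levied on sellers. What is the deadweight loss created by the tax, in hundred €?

Without the tax, 222.5 − 5.5P = 4P − 72 gives 9.5P = 294.5, so P* = €31 and Q* = 52.
With the tax collected from sellers, supply shifts: Qs = 4(P − 9.5) − 72.
New equilibrium: buyers pay €35, sellers receive €25.5, Q = 30. (Wedge: Pb − Ps = 9.5.)
Quantity falls by |ΔQ| = |52 − 30| = 22.
DWL = ½ · t · |ΔQ| = ½ · 9.5 · 22 = €104.5.

Deadweight loss = €104.5 hundred.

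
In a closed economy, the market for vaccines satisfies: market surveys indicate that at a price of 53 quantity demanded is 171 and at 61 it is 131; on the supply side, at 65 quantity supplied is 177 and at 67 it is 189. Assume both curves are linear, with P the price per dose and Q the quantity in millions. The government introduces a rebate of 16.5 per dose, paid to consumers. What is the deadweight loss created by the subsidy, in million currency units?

Deadweight loss = 371.25 million.

Demand slope: (131 − 171)/(61 − 53) = -5, so Qd = 436 − 5P.
Supply slope: (189 − 177)/(67 − 65) = 6, so Qs = 6P − 213.
Before the subsidy: set 436 − 5P = 6P − 213 → P* = 59, Q* = 141.
With a per-unit subsidy paid to consumers, each effectively pays P − 16.5, so demand becomes Qd = 436 − 5(P − 16.5).
Solving gives Q = 186 with consumers paying 50 and producers receiving 66.5 (the 16.5 wedge).
Quantity rises by |ΔQ| = |141 − 186| = 45.
DWL = ½ · t · |ΔQ| = ½ · 16.5 · 45 = 371.25.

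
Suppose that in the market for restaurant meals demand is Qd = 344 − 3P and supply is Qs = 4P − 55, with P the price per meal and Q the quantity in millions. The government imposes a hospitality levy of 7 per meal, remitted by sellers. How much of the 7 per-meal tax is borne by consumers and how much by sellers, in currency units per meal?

Consumers bear 4 per meal; sellers bear 3 per meal.

Before the tax: set 344 − 3P = 4P − 55 → P* = 57, Q* = 173.
With the tax collected from sellers, supply shifts: Qs = 4(P − 7) − 55.
New equilibrium: consumers pay 61, sellers receive 54, Q = 161. (Wedge: Pb − Ps = 7.)
Burden on consumers: 4; on sellers: 3. (They sum to 7.)
The less price-elastic side of the market bears the larger share of a per-unit tax.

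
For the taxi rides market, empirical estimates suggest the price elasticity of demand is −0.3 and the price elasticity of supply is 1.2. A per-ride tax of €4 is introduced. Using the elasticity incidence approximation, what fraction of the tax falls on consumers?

Consumers' share ≈ 0.8.

Incidence ratio: consumers' share ≈ εs / (εs + |εd|) = 1.2 / (1.2 + 0.3) = 0.8.
Supply is the more elastic side, so consumers bear the larger share.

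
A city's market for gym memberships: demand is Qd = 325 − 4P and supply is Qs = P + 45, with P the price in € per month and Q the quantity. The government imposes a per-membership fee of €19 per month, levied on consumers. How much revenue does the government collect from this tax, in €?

Tax revenue = €1630.2.

Without the tax, 325 − 4P = P + 45 gives 5P = 280, so P* = €56 and Q* = 101.
With the tax collected from consumers, demand (in seller-price terms) shifts: Qd = 325 − 4(P + 19).
Solving gives Q = 85.8 with consumers paying €59.8 and producers receiving €40.8 (the €19 wedge).
Revenue = t · Q = 19 · 85.8 = €1630.2.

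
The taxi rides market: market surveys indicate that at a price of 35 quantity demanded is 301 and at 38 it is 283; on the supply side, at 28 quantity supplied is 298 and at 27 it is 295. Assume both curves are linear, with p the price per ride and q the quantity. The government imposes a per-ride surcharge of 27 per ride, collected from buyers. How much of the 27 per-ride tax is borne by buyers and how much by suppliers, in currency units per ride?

Buyers bear 9 per ride; suppliers bear 18 per ride.

Demand slope: (283 − 301)/(38 − 35) = -6, so qd = 511 − 6p.
Supply slope: (295 − 298)/(27 − 28) = 3, so qs = 3p + 214.
Before the tax: set 511 − 6p = 3p + 214 → p* = 33, q* = 313.
With the tax collected from buyers, demand (in seller-price terms) shifts: qd = 511 − 6(p + 27).
Solving gives q = 259 with buyers paying 42 and suppliers receiving 15 (the 27 wedge).
Burden on buyers: 9; on suppliers: 18. (They sum to 27.)
The less price-elastic side of the market bears the larger share of a per-unit tax.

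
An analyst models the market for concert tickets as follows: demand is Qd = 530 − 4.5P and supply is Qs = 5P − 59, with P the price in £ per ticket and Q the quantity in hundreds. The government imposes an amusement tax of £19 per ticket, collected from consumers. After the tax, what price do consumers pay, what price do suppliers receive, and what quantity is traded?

Without the tax, 530 − 4.5P = 5P − 59 gives 9.5P = 589, so P* = £62 and Q* = 251.
With the tax collected from consumers, demand (in seller-price terms) shifts: Qd = 530 − 4.5(P + 19).
Solving gives Q = 206 with consumers paying £72 and suppliers receiving £53 (the £19 wedge).
The less price-elastic side of the market bears the larger share of a per-unit tax.

Consumers pay £72; suppliers receive £53; quantity = 206.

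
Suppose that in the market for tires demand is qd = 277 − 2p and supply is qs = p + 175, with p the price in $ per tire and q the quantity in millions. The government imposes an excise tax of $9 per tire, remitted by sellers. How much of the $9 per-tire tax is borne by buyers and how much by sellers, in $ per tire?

Buyers bear $3 per tire; sellers bear $6 per tire.

Before the tax: set 277 − 2p = p + 175 → p* = $34, q* = 209.
With the tax collected from sellers, supply shifts: qs = (p − 9) + 175.
New equilibrium: buyers pay $37, sellers receive $28, q = 203. (Wedge: pb − ps = 9.)
Burden on buyers: $3; on sellers: $6. (They sum to $9.)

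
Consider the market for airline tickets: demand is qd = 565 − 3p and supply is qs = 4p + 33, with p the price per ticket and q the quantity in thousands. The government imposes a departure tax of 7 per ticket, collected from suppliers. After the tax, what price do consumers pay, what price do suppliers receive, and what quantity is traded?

Before the tax: set 565 − 3p = 4p + 33 → p* = 76, q* = 337.
With the tax collected from suppliers, supply shifts: qs = 4(p − 7) + 33.
Solving gives q = 325 with consumers paying 80 and suppliers receiving 73 (the 7 wedge).

Consumers pay 80; suppliers receive 73; quantity = 325.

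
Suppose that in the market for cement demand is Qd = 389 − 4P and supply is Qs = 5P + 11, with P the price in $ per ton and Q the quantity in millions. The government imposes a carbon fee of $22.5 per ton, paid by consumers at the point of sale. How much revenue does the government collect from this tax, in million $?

Tax revenue = $3847.5 million.

Without the tax, 389 − 4P = 5P + 11 gives 9P = 378, so P* = $42 and Q* = 221.
With the tax collected from consumers, demand (in seller-price terms) shifts: Qd = 389 − 4(P + 22.5).
Solving gives Q = 171 with consumers paying $54.5 and producers receiving $32 (the $22.5 wedge).
Revenue = t · Q = 22.5 · 171 = $3847.5.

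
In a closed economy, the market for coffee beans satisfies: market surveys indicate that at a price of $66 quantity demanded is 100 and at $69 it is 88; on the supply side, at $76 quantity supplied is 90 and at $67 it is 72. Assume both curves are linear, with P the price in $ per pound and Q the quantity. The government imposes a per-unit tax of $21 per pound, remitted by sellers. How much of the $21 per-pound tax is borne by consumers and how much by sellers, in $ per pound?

Consumers bear $7 per pound; sellers bear $14 per pound.

Demand slope: (88 − 100)/(69 − 66) = -4, so Qd = 364 − 4P.
Supply slope: (72 − 90)/(67 − 76) = 2, so Qs = 2P − 62.
Without the tax, 364 − 4P = 2P − 62 gives 6P = 426, so P* = $71 and Q* = 80.
With the tax collected from sellers, supply shifts: Qs = 2(P − 21) − 62.
Solving gives Q = 52 with consumers paying $78 and sellers receiving $57 (the $21 wedge).
Burden on consumers: $7; on sellers: $14. (They sum to $21.)
The less price-elastic side of the market bears the larger share of a per-unit tax.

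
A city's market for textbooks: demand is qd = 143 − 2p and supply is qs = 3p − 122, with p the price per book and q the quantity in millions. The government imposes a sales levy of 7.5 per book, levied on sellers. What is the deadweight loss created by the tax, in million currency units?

Deadweight loss = 33.75 million.

Before the tax: set 143 − 2p = 3p − 122 → p* = 53, q* = 37.
With the tax collected from sellers, supply shifts: qs = 3(p − 7.5) − 122.
Solving gives q = 28 with buyers paying 57.5 and sellers receiving 50 (the 7.5 wedge).
Quantity falls by |ΔQ| = |37 − 28| = 9.
DWL = ½ · t · |ΔQ| = ½ · 7.5 · 9 = 33.75.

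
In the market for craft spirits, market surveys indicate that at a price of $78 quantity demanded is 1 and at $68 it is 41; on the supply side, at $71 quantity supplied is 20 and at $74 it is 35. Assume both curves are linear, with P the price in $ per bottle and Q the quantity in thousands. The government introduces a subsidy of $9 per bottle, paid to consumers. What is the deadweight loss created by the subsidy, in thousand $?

Deadweight loss = $90 thousand.

Demand slope: (41 − 1)/(68 − 78) = -4, so Qd = 313 − 4P.
Supply slope: (35 − 20)/(74 − 71) = 5, so Qs = 5P − 335.
Before the subsidy: set 313 − 4P = 5P − 335 → P* = $72, Q* = 25.
With a per-unit subsidy paid to consumers, each effectively pays P − 9, so demand becomes Qd = 313 − 4(P − 9).
New equilibrium: consumers pay $67, producers receive $76, Q = 45. (Wedge: Pb − Ps = −9.)
Quantity rises by |ΔQ| = |25 − 45| = 20.
DWL = ½ · t · |ΔQ| = ½ · 9 · 20 = $90.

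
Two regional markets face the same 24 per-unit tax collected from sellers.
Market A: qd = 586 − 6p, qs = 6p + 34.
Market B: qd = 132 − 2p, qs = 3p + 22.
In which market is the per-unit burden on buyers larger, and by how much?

Market A: pre-tax p* = 46, q* = 310; post-tax q = 238; per-unit burden on buyers = 12.
Market B: pre-tax p* = 22, q* = 88; post-tax q = 59.2; per-unit burden on buyers = 14.4.
Difference: 12 vs 14.4 → market B is larger by 2.4.

Market B, by 2.4.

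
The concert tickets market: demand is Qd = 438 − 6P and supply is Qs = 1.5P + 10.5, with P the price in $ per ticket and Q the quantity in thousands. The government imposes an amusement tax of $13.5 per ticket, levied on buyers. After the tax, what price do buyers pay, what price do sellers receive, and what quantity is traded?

Without the tax, 438 − 6P = 1.5P + 10.5 gives 7.5P = 427.5, so P* = $57 and Q* = 96.
With the tax collected from buyers, demand (in seller-price terms) shifts: Qd = 438 − 6(P + 13.5).
Solving gives Q = 79.8 with buyers paying $59.7 and sellers receiving $46.2 (the $13.5 wedge).
The less price-elastic side of the market bears the larger share of a per-unit tax.

Buyers pay $59.7; sellers receive $46.2; quantity = 79.8.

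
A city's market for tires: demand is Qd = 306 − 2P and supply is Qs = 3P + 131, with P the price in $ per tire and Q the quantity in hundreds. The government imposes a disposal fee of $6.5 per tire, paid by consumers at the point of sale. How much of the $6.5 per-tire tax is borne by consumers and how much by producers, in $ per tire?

Before the tax: set 306 − 2P = 3P + 131 → P* = $35, Q* = 236.
With the tax collected from consumers, demand (in seller-price terms) shifts: Qd = 306 − 2(P + 6.5).
New equilibrium: consumers pay $38.9, producers receive $32.4, Q = 228.2. (Wedge: Pb − Ps = 6.5.)
Burden on consumers: $3.9; on producers: $2.6. (They sum to $6.5.)
The less price-elastic side of the market bears the larger share of a per-unit tax.

Consumers bear $3.9 per tire; producers bear $2.6 per tire.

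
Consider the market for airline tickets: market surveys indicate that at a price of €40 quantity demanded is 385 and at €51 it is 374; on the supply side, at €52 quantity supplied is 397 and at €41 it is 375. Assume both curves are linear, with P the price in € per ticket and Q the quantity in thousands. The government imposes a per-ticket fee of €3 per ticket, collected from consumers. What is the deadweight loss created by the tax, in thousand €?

Deadweight loss = €3 thousand.

Demand slope: (374 − 385)/(51 − 40) = -1, so Qd = 425 − P.
Supply slope: (375 − 397)/(41 − 52) = 2, so Qs = 2P + 293.
Before the tax: set 425 − P = 2P + 293 → P* = €44, Q* = 381.
With the tax collected from consumers, demand (in seller-price terms) shifts: Qd = 425 − (P + 3).
Solving gives Q = 379 with consumers paying €46 and sellers receiving €43 (the €3 wedge).
Quantity falls by |ΔQ| = |381 − 379| = 2.
DWL = ½ · t · |ΔQ| = ½ · 3 · 2 = €3.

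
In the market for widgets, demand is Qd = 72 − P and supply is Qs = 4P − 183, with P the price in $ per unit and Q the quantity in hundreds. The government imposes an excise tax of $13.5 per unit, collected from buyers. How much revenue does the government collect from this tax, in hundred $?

Before the tax: set 72 − P = 4P − 183 → P* = $51, Q* = 21.
With the tax collected from buyers, demand (in seller-price terms) shifts: Qd = 72 − (P + 13.5).
New equilibrium: buyers pay $61.8, suppliers receive $48.3, Q = 10.2. (Wedge: Pb − Ps = 13.5.)
Revenue = t · Q = 13.5 · 10.2 = $137.7.

Tax revenue = $137.7 hundred.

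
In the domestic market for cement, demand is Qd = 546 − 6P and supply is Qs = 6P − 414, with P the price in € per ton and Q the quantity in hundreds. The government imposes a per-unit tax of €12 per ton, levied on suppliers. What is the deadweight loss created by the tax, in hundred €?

Deadweight loss = €216 hundred.

Before the tax: set 546 − 6P = 6P − 414 → P* = €80, Q* = 66.
With the tax collected from suppliers, supply shifts: Qs = 6(P − 12) − 414.
Solving gives Q = 30 with consumers paying €86 and suppliers receiving €74 (the €12 wedge).
Quantity falls by |ΔQ| = |66 − 30| = 36.
DWL = ½ · t · |ΔQ| = ½ · 12 · 36 = €216.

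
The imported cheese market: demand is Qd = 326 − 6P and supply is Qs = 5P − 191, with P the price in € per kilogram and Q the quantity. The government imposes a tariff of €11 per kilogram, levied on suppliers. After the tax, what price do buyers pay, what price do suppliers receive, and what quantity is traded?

Buyers pay €52; suppliers receive €41; quantity = 14.

Before the tax: set 326 − 6P = 5P − 191 → P* = €47, Q* = 44.
With the tax collected from suppliers, supply shifts: Qs = 5(P − 11) − 191.
Solving gives Q = 14 with buyers paying €52 and suppliers receiving €41 (the €11 wedge).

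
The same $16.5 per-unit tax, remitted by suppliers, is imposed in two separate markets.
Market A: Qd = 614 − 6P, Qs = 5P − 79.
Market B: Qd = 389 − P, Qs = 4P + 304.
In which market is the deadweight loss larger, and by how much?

Market A, by $262.35.

Market A: pre-tax P* = $63, Q* = 236; post-tax Q = 191; deadweight loss = $371.25.
Market B: pre-tax P* = $17, Q* = 372; post-tax Q = 358.8; deadweight loss = $108.9.
Difference: $371.25 vs $108.9 → market A is larger by $262.35.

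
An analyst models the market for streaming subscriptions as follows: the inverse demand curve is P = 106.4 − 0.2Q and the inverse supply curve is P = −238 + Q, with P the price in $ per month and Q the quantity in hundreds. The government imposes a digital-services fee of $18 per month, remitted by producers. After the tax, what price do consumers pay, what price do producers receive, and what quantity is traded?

Rewrite in direct form: Qd = 532 − 5P and Qs = P + 238.
Before the tax: set 532 − 5P = P + 238 → P* = $49, Q* = 287.
With the tax collected from producers, supply shifts: Qs = (P − 18) + 238.
New equilibrium: consumers pay $52, producers receive $34, Q = 272. (Wedge: Pb − Ps = 18.)
The less price-elastic side of the market bears the larger share of a per-unit tax.

Consumers pay $52; producers receive $34; quantity = 272.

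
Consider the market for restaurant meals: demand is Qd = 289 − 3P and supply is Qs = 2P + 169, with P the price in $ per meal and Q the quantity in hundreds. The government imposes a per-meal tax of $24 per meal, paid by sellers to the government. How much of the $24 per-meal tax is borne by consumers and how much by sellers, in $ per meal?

Without the tax, 289 − 3P = 2P + 169 gives 5P = 120, so P* = $24 and Q* = 217.
With the tax collected from sellers, supply shifts: Qs = 2(P − 24) + 169.
New equilibrium: consumers pay $33.6, sellers receive $9.6, Q = 188.2. (Wedge: Pb − Ps = 24.)
Burden on consumers: $9.6; on sellers: $14.4. (They sum to $24.)
The less price-elastic side of the market bears the larger share of a per-unit tax.

Consumers bear $9.6 per meal; sellers bear $14.4 per meal.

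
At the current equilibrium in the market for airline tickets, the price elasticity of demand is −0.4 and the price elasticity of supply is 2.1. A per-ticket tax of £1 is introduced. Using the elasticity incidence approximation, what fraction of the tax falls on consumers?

Consumers' share ≈ 0.84.

Incidence ratio: consumers' share ≈ εs / (εs + |εd|) = 2.1 / (2.1 + 0.4) = 0.84.
Supply is the more elastic side, so consumers bear the larger share.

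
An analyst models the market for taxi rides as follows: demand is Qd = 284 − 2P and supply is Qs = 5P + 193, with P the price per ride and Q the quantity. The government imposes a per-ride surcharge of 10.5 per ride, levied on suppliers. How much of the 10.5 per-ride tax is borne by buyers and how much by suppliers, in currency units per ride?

Buyers bear 7.5 per ride; suppliers bear 3 per ride.

Before the tax: set 284 − 2P = 5P + 193 → P* = 13, Q* = 258.
With the tax collected from suppliers, supply shifts: Qs = 5(P − 10.5) + 193.
Solving gives Q = 243 with buyers paying 20.5 and suppliers receiving 10 (the 10.5 wedge).
Burden on buyers: 7.5; on suppliers: 3. (They sum to 10.5.)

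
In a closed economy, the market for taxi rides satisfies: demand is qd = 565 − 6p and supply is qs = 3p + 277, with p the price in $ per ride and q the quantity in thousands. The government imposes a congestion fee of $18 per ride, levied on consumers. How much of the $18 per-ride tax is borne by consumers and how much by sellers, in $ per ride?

Without the tax, 565 − 6p = 3p + 277 gives 9p = 288, so p* = $32 and q* = 373.
With the tax collected from consumers, demand (in seller-price terms) shifts: qd = 565 − 6(p + 18).
New equilibrium: consumers pay $38, sellers receive $20, q = 337. (Wedge: pb − ps = 18.)
Burden on consumers: $6; on sellers: $12. (They sum to $18.)

Consumers bear $6 per ride; sellers bear $12 per ride.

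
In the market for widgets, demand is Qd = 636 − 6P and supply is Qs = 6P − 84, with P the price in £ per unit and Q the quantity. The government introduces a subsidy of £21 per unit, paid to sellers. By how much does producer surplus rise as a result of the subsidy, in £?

Before the subsidy: set 636 − 6P = 6P − 84 → P* = £60, Q* = 276.
With a per-unit subsidy paid to sellers, each receives P + 21 per unit sold, so supply becomes Qs = 6(P + 21) − 84.
Solving gives Q = 339 with buyers paying £49.5 and sellers receiving £70.5 (the £21 wedge).
ΔPS is the trapezoid between Q = 339 and Q = 276 of height £10.5: ½ · (276 + 339) · 10.5 = £3228.75.

Producer surplus rises by £3228.75.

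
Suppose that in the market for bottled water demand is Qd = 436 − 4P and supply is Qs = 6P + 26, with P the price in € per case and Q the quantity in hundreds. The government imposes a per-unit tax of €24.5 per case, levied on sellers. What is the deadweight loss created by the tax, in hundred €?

Before the tax: set 436 − 4P = 6P + 26 → P* = €41, Q* = 272.
With the tax collected from sellers, supply shifts: Qs = 6(P − 24.5) + 26.
Solving gives Q = 213.2 with buyers paying €55.7 and sellers receiving €31.2 (the €24.5 wedge).
Quantity falls by |ΔQ| = |272 − 213.2| = 58.8.
DWL = ½ · t · |ΔQ| = ½ · 24.5 · 58.8 = €720.3.

Deadweight loss = €720.3 hundred.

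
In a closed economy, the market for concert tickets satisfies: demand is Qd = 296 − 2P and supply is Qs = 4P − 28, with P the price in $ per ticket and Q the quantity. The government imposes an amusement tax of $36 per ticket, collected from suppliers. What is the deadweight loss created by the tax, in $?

Before the tax: set 296 − 2P = 4P − 28 → P* = $54, Q* = 188.
With the tax collected from suppliers, supply shifts: Qs = 4(P − 36) − 28.
New equilibrium: consumers pay $78, suppliers receive $42, Q = 140. (Wedge: Pb − Ps = 36.)
Quantity falls by |ΔQ| = |188 − 140| = 48.
DWL = ½ · t · |ΔQ| = ½ · 36 · 48 = $864.

Deadweight loss = $864.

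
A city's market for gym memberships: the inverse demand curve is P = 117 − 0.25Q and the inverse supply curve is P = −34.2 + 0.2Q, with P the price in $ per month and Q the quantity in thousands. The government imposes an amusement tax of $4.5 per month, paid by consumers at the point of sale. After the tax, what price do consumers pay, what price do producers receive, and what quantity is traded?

Consumers pay $35.5; producers receive $31; quantity = 326.

Rewrite in direct form: Qd = 468 − 4P and Qs = 5P + 171.
Before the tax: set 468 − 4P = 5P + 171 → P* = $33, Q* = 336.
With the tax collected from consumers, demand (in seller-price terms) shifts: Qd = 468 − 4(P + 4.5).
New equilibrium: consumers pay $35.5, producers receive $31, Q = 326. (Wedge: Pb − Ps = 4.5.)
The less price-elastic side of the market bears the larger share of a per-unit tax.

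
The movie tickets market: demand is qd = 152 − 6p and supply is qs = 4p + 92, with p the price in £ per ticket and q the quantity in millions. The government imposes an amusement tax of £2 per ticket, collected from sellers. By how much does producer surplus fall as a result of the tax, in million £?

Before the tax: set 152 − 6p = 4p + 92 → p* = £6, q* = 116.
With the tax collected from sellers, supply shifts: qs = 4(p − 2) + 92.
Solving gives q = 111.2 with consumers paying £6.8 and sellers receiving £4.8 (the £2 wedge).
ΔPS is the trapezoid between Q = 111.2 and Q = 116 of height £1.2: ½ · (116 + 111.2) · 1.2 = £136.32.

Producer surplus falls by £136.32 million.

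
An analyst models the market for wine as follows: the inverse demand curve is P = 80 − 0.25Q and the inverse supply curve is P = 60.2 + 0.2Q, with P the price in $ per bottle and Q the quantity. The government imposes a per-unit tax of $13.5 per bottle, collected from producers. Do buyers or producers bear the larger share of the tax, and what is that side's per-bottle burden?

Buyers bear the larger share: $7.5 per bottle.

Rewrite in direct form: Qd = 320 − 4P and Qs = 5P − 301.
Before the tax: set 320 − 4P = 5P − 301 → P* = $69, Q* = 44.
With the tax collected from producers, supply shifts: Qs = 5(P − 13.5) − 301.
Solving gives Q = 14 with buyers paying $76.5 and producers receiving $63 (the $13.5 wedge).
Per-bottle burden: buyers $7.5, producers $6.
Buyers take the larger share because demand is less price-elastic here (demand slope 4 vs supply slope 5).
The less price-elastic side of the market bears the larger share of a per-unit tax.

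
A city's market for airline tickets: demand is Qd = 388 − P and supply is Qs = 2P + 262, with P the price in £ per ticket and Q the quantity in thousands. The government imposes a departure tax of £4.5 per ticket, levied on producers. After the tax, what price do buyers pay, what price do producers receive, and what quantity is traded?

Buyers pay £45; producers receive £40.5; quantity = 343.

Without the tax, 388 − P = 2P + 262 gives 3P = 126, so P* = £42 and Q* = 346.
With the tax collected from producers, supply shifts: Qs = 2(P − 4.5) + 262.
New equilibrium: buyers pay £45, producers receive £40.5, Q = 343. (Wedge: Pb − Ps = 4.5.)
The less price-elastic side of the market bears the larger share of a per-unit tax.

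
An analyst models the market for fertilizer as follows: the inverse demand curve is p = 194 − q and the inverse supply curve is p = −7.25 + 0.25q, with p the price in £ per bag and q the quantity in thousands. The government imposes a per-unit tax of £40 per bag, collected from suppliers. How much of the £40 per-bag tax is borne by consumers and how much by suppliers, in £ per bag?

Consumers bear £32 per bag; suppliers bear £8 per bag.

Rewrite in direct form: qd = 194 − p and qs = 4p + 29.
Without the tax, 194 − p = 4p + 29 gives 5p = 165, so p* = £33 and q* = 161.
With the tax collected from suppliers, supply shifts: qs = 4(p − 40) + 29.
Solving gives q = 129 with consumers paying £65 and suppliers receiving £25 (the £40 wedge).
Burden on consumers: £32; on suppliers: £8. (They sum to £40.)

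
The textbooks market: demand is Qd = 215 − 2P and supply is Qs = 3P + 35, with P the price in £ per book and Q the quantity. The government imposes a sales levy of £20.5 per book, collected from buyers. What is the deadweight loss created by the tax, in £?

Deadweight loss = £252.15.

Before the tax: set 215 − 2P = 3P + 35 → P* = £36, Q* = 143.
With the tax collected from buyers, demand (in seller-price terms) shifts: Qd = 215 − 2(P + 20.5).
Solving gives Q = 118.4 with buyers paying £48.3 and sellers receiving £27.8 (the £20.5 wedge).
Quantity falls by |ΔQ| = |143 − 118.4| = 24.6.
DWL = ½ · t · |ΔQ| = ½ · 20.5 · 24.6 = £252.15.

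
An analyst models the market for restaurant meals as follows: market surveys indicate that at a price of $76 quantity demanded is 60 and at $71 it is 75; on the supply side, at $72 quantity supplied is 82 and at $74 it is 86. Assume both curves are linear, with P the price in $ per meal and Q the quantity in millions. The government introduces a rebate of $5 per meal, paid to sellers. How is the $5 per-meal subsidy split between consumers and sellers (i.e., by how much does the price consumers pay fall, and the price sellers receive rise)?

Consumers gain $2 per meal; sellers gain $3 per meal.

Demand slope: (75 − 60)/(71 − 76) = -3, so Qd = 288 − 3P.
Supply slope: (86 − 82)/(74 − 72) = 2, so Qs = 2P − 62.
Without the subsidy, 288 − 3P = 2P − 62 gives 5P = 350, so P* = $70 and Q* = 78.
With a per-unit subsidy paid to sellers, each receives P + 5 per unit sold, so supply becomes Qs = 2(P + 5) − 62.
New equilibrium: consumers pay $68, sellers receive $73, Q = 84. (Wedge: Pb − Ps = −5.)
Gain to consumers: $2; to sellers: $3. (They sum to $5.)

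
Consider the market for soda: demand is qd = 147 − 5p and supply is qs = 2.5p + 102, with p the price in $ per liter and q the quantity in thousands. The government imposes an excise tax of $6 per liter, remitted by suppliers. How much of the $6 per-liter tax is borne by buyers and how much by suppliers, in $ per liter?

Buyers bear $2 per liter; suppliers bear $4 per liter.

Without the tax, 147 − 5p = 2.5p + 102 gives 7.5p = 45, so p* = $6 and q* = 117.
With the tax collected from suppliers, supply shifts: qs = 2.5(p − 6) + 102.
Solving gives q = 107 with buyers paying $8 and suppliers receiving $2 (the $6 wedge).
Burden on buyers: $2; on suppliers: $4. (They sum to $6.)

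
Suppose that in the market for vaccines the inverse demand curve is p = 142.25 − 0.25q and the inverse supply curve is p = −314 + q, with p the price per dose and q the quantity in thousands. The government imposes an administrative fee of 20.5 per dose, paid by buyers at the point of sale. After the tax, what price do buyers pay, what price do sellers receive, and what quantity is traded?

Rewrite in direct form: qd = 569 − 4p and qs = p + 314.
Before the tax: set 569 − 4p = p + 314 → p* = 51, q* = 365.
With the tax collected from buyers, demand (in seller-price terms) shifts: qd = 569 − 4(p + 20.5).
New equilibrium: buyers pay 55.1, sellers receive 34.6, q = 348.6. (Wedge: pb − ps = 20.5.)

Buyers pay 55.1; sellers receive 34.6; quantity = 348.6.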